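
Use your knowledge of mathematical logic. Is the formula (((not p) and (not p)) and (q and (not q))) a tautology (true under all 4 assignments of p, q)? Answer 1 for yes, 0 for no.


Check all 4 assignments:
p=0, q=0: 0
p=0, q=1: 0
p=1, q=0: 0
p=1, q=1: 0
Satisfying count = 0/4.
Tautology iff count = 4: no.

0


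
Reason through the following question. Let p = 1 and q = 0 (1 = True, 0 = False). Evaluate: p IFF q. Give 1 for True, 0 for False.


p = 1, q = 0
Operation: p IFF q
Evaluate: 1 IFF 0 = 0

0


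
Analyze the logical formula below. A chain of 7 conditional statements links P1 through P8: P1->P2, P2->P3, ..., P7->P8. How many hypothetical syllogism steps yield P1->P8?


With 7 implications in a chain connecting 8 propositions:
P1->P2, P2->P3, ..., P7->P8
Steps needed = (number of implications) - 1 = 7 - 1 = 6

6


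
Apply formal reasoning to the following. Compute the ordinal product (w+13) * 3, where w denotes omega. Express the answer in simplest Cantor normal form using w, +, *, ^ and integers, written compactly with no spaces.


Compute (w+13) * 3.
Ordinal * is associative and left-distributive over +, but NOT commutative; for finite n>1, n*w = w but w*n stays w*n.
(w+13) * 3 = (w+13) repeated 3 times. Each intermediate +13 is absorbed by the following w; only the last survives: w*3+13.
Result = w*3+13

w*3+13


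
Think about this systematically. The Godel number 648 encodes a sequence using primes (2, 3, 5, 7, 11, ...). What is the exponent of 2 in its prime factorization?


Factorize 648 by dividing by 2 repeatedly.
Division steps: 2 divides 648 exactly 3 time(s).
Exponent of 2 = 3

3


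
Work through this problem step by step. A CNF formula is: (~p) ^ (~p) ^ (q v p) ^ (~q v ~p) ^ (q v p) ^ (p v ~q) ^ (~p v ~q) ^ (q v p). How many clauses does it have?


A CNF formula is a conjunction of clauses.
Clauses are separated by ^.
Counting the conjuncts: 8 clauses.

8


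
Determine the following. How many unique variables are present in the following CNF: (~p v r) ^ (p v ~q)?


Identify each variable that appears in the formula.
Variables found: p, q, r
Count = 3

3


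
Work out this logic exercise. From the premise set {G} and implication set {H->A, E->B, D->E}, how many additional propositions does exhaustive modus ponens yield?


Initial facts: {G}
Apply modus ponens to closure:
  (no implication fires)
Final known: {G}
New propositions: {(none)}
Count = 0

0


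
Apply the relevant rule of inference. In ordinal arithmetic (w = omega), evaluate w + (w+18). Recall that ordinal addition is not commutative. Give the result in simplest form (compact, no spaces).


Compute w + (w+18).
Ordinal + is associative but NOT commutative; for finite n>0, n + w = w but w + n stays w+n.
w + (w+18) = (w+w) + 18 = w*2+18.
Result = w*2+18

w*2+18


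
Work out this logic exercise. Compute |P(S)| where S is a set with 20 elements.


The power set of a set with n elements has 2^n elements.
|P(S)| = 2^20 = 1048576

1048576


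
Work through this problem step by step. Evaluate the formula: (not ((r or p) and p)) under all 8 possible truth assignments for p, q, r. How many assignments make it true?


Check all 8 assignments:
p=0, q=0, r=0: 1
p=0, q=0, r=1: 1
p=0, q=1, r=0: 1
p=0, q=1, r=1: 1
p=1, q=0, r=0: 0
p=1, q=0, r=1: 0
p=1, q=1, r=0: 0
p=1, q=1, r=1: 0
Count of True = 4

4


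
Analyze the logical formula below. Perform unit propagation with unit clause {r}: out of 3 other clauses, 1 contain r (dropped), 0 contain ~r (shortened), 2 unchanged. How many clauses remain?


Satisfied (removed): 1
Shortened (remain): 0
Unchanged (remain): 2
Remaining = 0 + 2 = 2

2


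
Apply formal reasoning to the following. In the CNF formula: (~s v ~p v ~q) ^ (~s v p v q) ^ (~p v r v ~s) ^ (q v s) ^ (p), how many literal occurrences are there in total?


Counting literals in each clause:
Clause 1: 3 literal(s)
Clause 2: 3 literal(s)
Clause 3: 3 literal(s)
Clause 4: 2 literal(s)
Clause 5: 1 literal(s)
Total = 12

12


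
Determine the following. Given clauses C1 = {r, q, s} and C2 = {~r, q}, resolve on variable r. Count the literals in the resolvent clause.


Remove r from C1 and ~r from C2.
C1 remainder: {q, s}
C2 remainder: {q}
Union (resolvent): {q, s}
Resolvent has 2 literal(s).

2


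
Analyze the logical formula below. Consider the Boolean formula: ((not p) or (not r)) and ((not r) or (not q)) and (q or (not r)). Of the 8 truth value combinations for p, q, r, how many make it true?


Evaluate all 8 assignments for p, q, r:
p=0, q=0, r=0: 1
p=0, q=0, r=1: 0
p=0, q=1, r=0: 1
p=0, q=1, r=1: 0
p=1, q=0, r=0: 1
p=1, q=0, r=1: 0
p=1, q=1, r=0: 1
p=1, q=1, r=1: 0
Satisfying count = 4

4


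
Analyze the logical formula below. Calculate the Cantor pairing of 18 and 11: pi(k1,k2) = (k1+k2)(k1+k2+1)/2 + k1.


k1 + k2 = 29
(k1+k2)(k1+k2+1)/2 = 29 * 30 / 2 = 435
pi = 435 + 18 = 453

453


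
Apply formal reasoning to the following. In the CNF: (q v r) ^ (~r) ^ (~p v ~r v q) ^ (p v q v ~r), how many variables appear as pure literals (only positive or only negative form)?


Check each variable for pure literal status:
p: mixed (not pure)
q: pure positive
r: mixed (not pure)
Pure literal count = 1

1


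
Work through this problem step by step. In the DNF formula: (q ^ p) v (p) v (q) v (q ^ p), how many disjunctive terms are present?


A DNF formula is a disjunction of terms (conjunctions).
Terms are separated by v.
Counting the disjuncts: 4 terms.

4


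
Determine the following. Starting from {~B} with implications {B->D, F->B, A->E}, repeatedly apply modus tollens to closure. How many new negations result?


Initial negated facts: {~B}
Apply modus tollens to closure:
  ~B and F->B  =>  ~F
Final negated: {~B, ~F}
New negations: {~F}
Count = 1

1


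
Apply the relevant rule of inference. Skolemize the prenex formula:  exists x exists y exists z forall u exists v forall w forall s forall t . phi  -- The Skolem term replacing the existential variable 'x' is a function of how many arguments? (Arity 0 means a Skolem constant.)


Quantifier prefix: exists x exists y exists z forall u exists v forall w forall s forall t
'x' is existentially quantified at position 1.
No universal quantifiers precede it.
Skolem function arity = 0 (a Skolem constant)

0


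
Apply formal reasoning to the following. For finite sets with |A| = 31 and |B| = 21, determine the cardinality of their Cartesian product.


The Cartesian product A x B contains all ordered pairs (a, b).
|A x B| = |A| * |B| = 31 * 21 = 651

651


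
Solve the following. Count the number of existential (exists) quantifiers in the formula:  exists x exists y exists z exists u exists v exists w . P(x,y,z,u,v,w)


Quantifier prefix: exists x exists y exists z exists u exists v exists w
Mark each quantifier type:
  E E E E E E
Universal count = 0, Existential count = 6
Asked for existential (exists) quantifiers: 6

6


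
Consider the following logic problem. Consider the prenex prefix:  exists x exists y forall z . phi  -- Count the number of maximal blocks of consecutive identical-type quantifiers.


Quantifier-type sequence: E E A  (A=forall, E=exists)
Group into maximal same-type runs:
  Ex2 | Ax1
Number of blocks = 2

2


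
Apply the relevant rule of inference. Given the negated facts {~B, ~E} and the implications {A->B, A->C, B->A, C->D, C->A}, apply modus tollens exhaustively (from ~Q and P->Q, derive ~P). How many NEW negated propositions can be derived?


Initial negated facts: {~B, ~E}
Apply modus tollens to closure:
  ~B and A->B  =>  ~A
  ~A and C->A  =>  ~C
Final negated: {~A, ~B, ~C, ~E}
New negations: {~A, ~C}
Count = 2

2


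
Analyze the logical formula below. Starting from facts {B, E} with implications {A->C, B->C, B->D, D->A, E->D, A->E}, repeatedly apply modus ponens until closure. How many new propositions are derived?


Initial facts: {B, E}
Apply modus ponens to closure:
  B and B->C  =>  C
  B and B->D  =>  D
  D and D->A  =>  A
Final known: {A, B, C, D, E}
New propositions: {A, C, D}
Count = 3

3


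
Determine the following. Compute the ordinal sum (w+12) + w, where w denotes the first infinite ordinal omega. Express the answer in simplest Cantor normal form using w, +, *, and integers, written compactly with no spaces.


Compute (w+12) + w.
Ordinal + is associative but NOT commutative; for finite n>0, n + w = w but w + n stays w+n.
(w+12) + w = w + (12+w) = w + w = w*2 (the finite tail 12 is absorbed by the right w).
Result = w*2

w*2


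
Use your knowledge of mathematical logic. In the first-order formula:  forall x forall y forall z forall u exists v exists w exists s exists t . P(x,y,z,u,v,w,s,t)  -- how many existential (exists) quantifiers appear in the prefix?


Quantifier prefix: forall x forall y forall z forall u exists v exists w exists s exists t
Mark each quantifier type:
  U U U U E E E E
Universal count = 4, Existential count = 4
Asked for existential (exists) quantifiers: 4

4


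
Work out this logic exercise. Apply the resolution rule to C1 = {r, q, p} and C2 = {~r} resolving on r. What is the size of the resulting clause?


Remove r from C1 and ~r from C2.
C1 remainder: {q, p}
C2 remainder: {}
Union (resolvent): {p, q}
Resolvent has 2 literal(s).

2


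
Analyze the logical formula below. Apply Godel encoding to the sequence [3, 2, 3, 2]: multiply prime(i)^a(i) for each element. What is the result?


Encode each element as an exponent of the corresponding prime:
  2^3 = 8
  3^2 = 9
  5^3 = 125
  7^2 = 49
Product = 8 * 9 * 125 * 49 = 441000

441000


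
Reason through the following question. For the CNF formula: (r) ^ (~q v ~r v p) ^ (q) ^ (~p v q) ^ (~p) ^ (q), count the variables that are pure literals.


Check each variable for pure literal status:
p: mixed (not pure)
q: mixed (not pure)
r: mixed (not pure)
Pure literal count = 0

0


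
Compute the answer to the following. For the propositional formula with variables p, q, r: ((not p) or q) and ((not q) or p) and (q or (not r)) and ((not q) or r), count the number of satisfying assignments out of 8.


Evaluate all 8 assignments for p, q, r:
p=0, q=0, r=0: 1
p=0, q=0, r=1: 0
p=0, q=1, r=0: 0
p=0, q=1, r=1: 0
p=1, q=0, r=0: 0
p=1, q=0, r=1: 0
p=1, q=1, r=0: 0
p=1, q=1, r=1: 1
Satisfying count = 2

2


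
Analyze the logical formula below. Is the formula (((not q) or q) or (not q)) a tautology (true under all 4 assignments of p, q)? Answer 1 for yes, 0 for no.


Check all 4 assignments:
p=0, q=0: 1
p=0, q=1: 1
p=1, q=0: 1
p=1, q=1: 1
Satisfying count = 4/4.
Tautology iff count = 4: yes.

1


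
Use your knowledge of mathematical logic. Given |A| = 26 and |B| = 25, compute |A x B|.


The Cartesian product A x B contains all ordered pairs (a, b).
|A x B| = |A| * |B| = 26 * 25 = 650

650


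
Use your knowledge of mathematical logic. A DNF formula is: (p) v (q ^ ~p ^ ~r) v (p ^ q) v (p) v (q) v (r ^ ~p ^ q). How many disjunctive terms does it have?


A DNF formula is a disjunction of terms (conjunctions).
Terms are separated by v.
Counting the disjuncts: 6 terms.

6


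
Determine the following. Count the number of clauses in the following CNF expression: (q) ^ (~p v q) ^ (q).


A CNF formula is a conjunction of clauses.
Clauses are separated by ^.
Counting the conjuncts: 3 clauses.

3


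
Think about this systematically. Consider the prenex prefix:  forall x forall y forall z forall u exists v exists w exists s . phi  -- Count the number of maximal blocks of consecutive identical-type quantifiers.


Quantifier-type sequence: A A A A E E E  (A=forall, E=exists)
Group into maximal same-type runs:
  Ax4 | Ex3
Number of blocks = 2

2


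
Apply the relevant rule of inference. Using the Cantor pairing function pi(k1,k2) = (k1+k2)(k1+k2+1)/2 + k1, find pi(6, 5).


k1 + k2 = 11
(k1+k2)(k1+k2+1)/2 = 11 * 12 / 2 = 66
pi = 66 + 6 = 72

72


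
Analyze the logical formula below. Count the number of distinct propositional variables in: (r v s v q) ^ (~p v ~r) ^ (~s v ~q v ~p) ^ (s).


Identify each variable that appears in the formula.
Variables found: p, q, r, s
Count = 4

4


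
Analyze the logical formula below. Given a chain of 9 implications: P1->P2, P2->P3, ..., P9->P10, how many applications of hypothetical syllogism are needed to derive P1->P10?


With 9 implications in a chain connecting 10 propositions:
P1->P2, P2->P3, ..., P9->P10
Steps needed = (number of implications) - 1 = 9 - 1 = 8

8


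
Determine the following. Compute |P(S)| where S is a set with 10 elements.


The power set of a set with n elements has 2^n elements.
|P(S)| = 2^10 = 1024

1024


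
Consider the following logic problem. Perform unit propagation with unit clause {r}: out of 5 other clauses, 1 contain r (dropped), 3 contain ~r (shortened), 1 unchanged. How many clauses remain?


Satisfied (removed): 1
Shortened (remain): 3
Unchanged (remain): 1
Remaining = 3 + 1 = 4

4


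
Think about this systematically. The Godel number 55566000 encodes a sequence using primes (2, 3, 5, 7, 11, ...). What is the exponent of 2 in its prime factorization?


Factorize 55566000 by dividing by 2 repeatedly.
Division steps: 2 divides 55566000 exactly 4 time(s).
Exponent of 2 = 4

4


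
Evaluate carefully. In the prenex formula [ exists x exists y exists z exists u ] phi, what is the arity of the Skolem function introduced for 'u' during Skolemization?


Quantifier prefix: exists x exists y exists z exists u
'u' is existentially quantified at position 4.
No universal quantifiers precede it.
Skolem function arity = 0 (a Skolem constant)

0


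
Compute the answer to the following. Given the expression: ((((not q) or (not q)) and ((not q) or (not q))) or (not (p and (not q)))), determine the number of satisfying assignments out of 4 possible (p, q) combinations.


Check all 4 assignments:
p=0, q=0: 1
p=0, q=1: 1
p=1, q=0: 1
p=1, q=1: 1
Count of True = 4

4


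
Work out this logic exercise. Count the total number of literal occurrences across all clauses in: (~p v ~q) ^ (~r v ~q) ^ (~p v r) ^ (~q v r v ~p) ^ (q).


Counting literals in each clause:
Clause 1: 2 literal(s)
Clause 2: 2 literal(s)
Clause 3: 2 literal(s)
Clause 4: 3 literal(s)
Clause 5: 1 literal(s)
Total = 10

10


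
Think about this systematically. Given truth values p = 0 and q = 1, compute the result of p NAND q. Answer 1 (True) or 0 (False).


p = 0, q = 1
Operation: p NAND q
Evaluate: 0 NAND 1 = 1

1


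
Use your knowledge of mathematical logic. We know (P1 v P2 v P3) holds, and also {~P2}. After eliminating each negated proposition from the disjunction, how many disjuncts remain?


Original disjuncts (3): P1, P2, P3
Negated (eliminate): ~P2
Remaining disjuncts: P1, P3
Count = 3 - 1 = 2

2


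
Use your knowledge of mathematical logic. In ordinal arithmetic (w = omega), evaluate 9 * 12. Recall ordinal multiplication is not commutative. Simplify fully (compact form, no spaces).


Compute 9 * 12.
Ordinal * is associative and left-distributive over +, but NOT commutative; for finite n>1, n*w = w but w*n stays w*n.
Both finite; ordinal * agrees with natural *: 9 * 12 = 108.
Result = 108

108


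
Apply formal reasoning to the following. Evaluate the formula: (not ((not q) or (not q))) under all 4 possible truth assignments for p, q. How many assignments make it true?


Check all 4 assignments:
p=0, q=0: 0
p=0, q=1: 1
p=1, q=0: 0
p=1, q=1: 1
Count of True = 2

2


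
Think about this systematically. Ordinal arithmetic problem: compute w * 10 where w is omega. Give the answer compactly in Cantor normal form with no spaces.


Compute w * 10.
Ordinal * is associative and left-distributive over +, but NOT commutative; for finite n>1, n*w = w but w*n stays w*n.
w * 10 means 10 copies of w concatenated: w*10.
Result = w*10

w*10


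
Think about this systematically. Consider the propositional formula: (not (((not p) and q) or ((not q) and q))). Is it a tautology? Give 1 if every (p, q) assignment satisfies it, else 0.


Check all 4 assignments:
p=0, q=0: 1
p=0, q=1: 0
p=1, q=0: 1
p=1, q=1: 1
Satisfying count = 3/4.
Tautology iff count = 4: no.

0


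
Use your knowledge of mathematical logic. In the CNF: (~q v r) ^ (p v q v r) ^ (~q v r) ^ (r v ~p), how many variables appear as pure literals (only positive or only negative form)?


Check each variable for pure literal status:
p: mixed (not pure)
q: mixed (not pure)
r: pure positive
Pure literal count = 1

1


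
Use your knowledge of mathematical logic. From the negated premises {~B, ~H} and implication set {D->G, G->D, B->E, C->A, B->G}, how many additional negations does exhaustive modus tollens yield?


Initial negated facts: {~B, ~H}
Apply modus tollens to closure:
  (no implication fires)
Final negated: {~B, ~H}
New negations: {(none)}
Count = 0

0


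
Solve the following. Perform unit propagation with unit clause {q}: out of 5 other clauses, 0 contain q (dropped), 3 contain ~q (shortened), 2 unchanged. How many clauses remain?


Satisfied (removed): 0
Shortened (remain): 3
Unchanged (remain): 2
Remaining = 3 + 2 = 5

5


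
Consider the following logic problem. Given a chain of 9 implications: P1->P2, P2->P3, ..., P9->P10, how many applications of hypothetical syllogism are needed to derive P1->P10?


With 9 implications in a chain connecting 10 propositions:
P1->P2, P2->P3, ..., P9->P10
Steps needed = (number of implications) - 1 = 9 - 1 = 8

8


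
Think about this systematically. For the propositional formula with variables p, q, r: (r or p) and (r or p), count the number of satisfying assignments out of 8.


Evaluate all 8 assignments for p, q, r:
p=0, q=0, r=0: 0
p=0, q=0, r=1: 1
p=0, q=1, r=0: 0
p=0, q=1, r=1: 1
p=1, q=0, r=0: 1
p=1, q=0, r=1: 1
p=1, q=1, r=0: 1
p=1, q=1, r=1: 1
Satisfying count = 6

6


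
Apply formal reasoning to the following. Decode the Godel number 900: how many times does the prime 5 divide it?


Factorize 900 by dividing by 5 repeatedly.
Division steps: 5 divides 900 exactly 2 time(s).
Exponent of 5 = 2

2


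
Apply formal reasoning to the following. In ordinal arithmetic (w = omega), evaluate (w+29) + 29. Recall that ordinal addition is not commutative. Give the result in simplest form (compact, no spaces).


Compute (w+29) + 29.
Ordinal + is associative but NOT commutative; for finite n>0, n + w = w but w + n stays w+n.
By associativity: (w+29) + 29 = w + (29+29) = w+58.
Result = w+58

w+58


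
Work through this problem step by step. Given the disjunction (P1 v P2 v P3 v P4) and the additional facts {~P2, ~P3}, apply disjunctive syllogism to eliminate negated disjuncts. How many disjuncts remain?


Original disjuncts (4): P1, P2, P3, P4
Negated (eliminate): ~P2, ~P3
Remaining disjuncts: P1, P4
Count = 4 - 2 = 2

2


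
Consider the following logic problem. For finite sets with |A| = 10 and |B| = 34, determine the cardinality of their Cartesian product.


The Cartesian product A x B contains all ordered pairs (a, b).
|A x B| = |A| * |B| = 10 * 34 = 340

340


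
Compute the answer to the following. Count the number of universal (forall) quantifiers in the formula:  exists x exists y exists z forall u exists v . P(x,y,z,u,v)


Quantifier prefix: exists x exists y exists z forall u exists v
Mark each quantifier type:
  E E E U E
Universal count = 1, Existential count = 4
Asked for universal (forall) quantifiers: 1

1


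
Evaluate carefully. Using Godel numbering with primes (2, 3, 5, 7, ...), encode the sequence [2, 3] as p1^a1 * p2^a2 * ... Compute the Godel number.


Encode each element as an exponent of the corresponding prime:
  2^2 = 4
  3^3 = 27
Product = 4 * 27 = 108

108


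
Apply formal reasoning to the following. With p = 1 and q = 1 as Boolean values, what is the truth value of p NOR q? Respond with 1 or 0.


p = 1, q = 1
Operation: p NOR q
Evaluate: 1 NOR 1 = 0

0


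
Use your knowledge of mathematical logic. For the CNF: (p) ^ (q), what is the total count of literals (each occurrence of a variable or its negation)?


Counting literals in each clause:
Clause 1: 1 literal(s)
Clause 2: 1 literal(s)
Total = 2

2


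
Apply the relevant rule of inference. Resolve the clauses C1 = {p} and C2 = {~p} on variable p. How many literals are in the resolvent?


Remove p from C1 and ~p from C2.
C1 remainder: {}
C2 remainder: {}
Union (resolvent): {} (empty clause)
Resolvent has 0 literal(s).

0


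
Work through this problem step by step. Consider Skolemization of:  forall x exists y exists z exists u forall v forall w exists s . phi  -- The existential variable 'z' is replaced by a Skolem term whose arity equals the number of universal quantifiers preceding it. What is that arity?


Quantifier prefix: forall x exists y exists z exists u forall v forall w exists s
'z' is existentially quantified at position 3.
Universal variables preceding it: x
Skolem function arity = 1

1


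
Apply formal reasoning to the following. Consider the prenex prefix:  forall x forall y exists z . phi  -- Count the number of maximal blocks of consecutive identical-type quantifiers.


Quantifier-type sequence: A A E  (A=forall, E=exists)
Group into maximal same-type runs:
  Ax2 | Ex1
Number of blocks = 2

2


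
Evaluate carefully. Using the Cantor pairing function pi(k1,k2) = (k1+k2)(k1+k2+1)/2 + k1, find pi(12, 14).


k1 + k2 = 26
(k1+k2)(k1+k2+1)/2 = 26 * 27 / 2 = 351
pi = 351 + 12 = 363

363


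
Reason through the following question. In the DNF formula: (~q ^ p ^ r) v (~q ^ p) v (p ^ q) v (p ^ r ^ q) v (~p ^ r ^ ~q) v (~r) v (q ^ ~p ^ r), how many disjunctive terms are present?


A DNF formula is a disjunction of terms (conjunctions).
Terms are separated by v.
Counting the disjuncts: 7 terms.

7


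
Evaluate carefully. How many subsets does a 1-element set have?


The power set of a set with n elements has 2^n elements.
|P(S)| = 2^1 = 2

2


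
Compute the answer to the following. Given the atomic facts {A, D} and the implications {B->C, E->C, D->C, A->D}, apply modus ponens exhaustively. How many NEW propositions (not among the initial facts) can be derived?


Initial facts: {A, D}
Apply modus ponens to closure:
  D and D->C  =>  C
Final known: {A, C, D}
New propositions: {C}
Count = 1

1


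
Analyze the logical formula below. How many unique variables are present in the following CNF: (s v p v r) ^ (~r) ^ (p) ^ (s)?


Identify each variable that appears in the formula.
Variables found: p, r, s
Count = 3

3


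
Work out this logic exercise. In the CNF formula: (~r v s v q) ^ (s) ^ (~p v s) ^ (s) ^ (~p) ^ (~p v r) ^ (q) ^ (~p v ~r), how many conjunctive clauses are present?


A CNF formula is a conjunction of clauses.
Clauses are separated by ^.
Counting the conjuncts: 8 clauses.

8


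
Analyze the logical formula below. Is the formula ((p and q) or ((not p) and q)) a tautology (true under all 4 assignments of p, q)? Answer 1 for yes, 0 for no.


Check all 4 assignments:
p=0, q=0: 0
p=0, q=1: 1
p=1, q=0: 0
p=1, q=1: 1
Satisfying count = 2/4.
Tautology iff count = 4: no.

0


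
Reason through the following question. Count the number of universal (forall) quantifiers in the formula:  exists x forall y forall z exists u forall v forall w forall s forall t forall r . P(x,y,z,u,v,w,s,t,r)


Quantifier prefix: exists x forall y forall z exists u forall v forall w forall s forall t forall r
Mark each quantifier type:
  E U U E U U U U U
Universal count = 7, Existential count = 2
Asked for universal (forall) quantifiers: 7

7


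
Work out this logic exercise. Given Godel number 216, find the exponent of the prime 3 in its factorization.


Factorize 216 by dividing by 3 repeatedly.
Division steps: 3 divides 216 exactly 3 time(s).
Exponent of 3 = 3

3


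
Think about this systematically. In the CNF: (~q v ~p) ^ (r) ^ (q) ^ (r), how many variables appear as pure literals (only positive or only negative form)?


Check each variable for pure literal status:
p: pure negative
q: mixed (not pure)
r: pure positive
Pure literal count = 2

2


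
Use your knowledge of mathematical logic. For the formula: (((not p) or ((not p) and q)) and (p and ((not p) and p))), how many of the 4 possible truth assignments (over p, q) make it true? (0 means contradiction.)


Check all 4 assignments:
p=0, q=0: 0
p=0, q=1: 0
p=1, q=0: 0
p=1, q=1: 0
Count of True = 0

0


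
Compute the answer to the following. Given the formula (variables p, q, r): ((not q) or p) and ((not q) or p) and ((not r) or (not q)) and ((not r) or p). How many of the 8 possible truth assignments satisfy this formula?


Evaluate all 8 assignments for p, q, r:
p=0, q=0, r=0: 1
p=0, q=0, r=1: 0
p=0, q=1, r=0: 0
p=0, q=1, r=1: 0
p=1, q=0, r=0: 1
p=1, q=0, r=1: 1
p=1, q=1, r=0: 1
p=1, q=1, r=1: 0
Satisfying count = 4

4


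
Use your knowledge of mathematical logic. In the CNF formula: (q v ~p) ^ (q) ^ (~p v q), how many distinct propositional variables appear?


Identify each variable that appears in the formula.
Variables found: p, q
Count = 2

2


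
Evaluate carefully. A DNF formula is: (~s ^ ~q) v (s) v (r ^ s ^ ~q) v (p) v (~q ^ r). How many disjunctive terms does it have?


A DNF formula is a disjunction of terms (conjunctions).
Terms are separated by v.
Counting the disjuncts: 5 terms.

5


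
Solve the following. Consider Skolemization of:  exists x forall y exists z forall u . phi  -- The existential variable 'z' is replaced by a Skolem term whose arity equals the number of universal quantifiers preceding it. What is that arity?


Quantifier prefix: exists x forall y exists z forall u
'z' is existentially quantified at position 3.
Universal variables preceding it: y
Skolem function arity = 1

1


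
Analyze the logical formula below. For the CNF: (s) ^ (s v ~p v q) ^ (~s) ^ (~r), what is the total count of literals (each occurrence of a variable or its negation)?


Counting literals in each clause:
Clause 1: 1 literal(s)
Clause 2: 3 literal(s)
Clause 3: 1 literal(s)
Clause 4: 1 literal(s)
Total = 6

6


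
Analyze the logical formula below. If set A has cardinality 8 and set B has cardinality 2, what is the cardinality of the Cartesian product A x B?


The Cartesian product A x B contains all ordered pairs (a, b).
|A x B| = |A| * |B| = 8 * 2 = 16

16


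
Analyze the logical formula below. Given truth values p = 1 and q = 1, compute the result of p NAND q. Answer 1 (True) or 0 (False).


p = 1, q = 1
Operation: p NAND q
Evaluate: 1 NAND 1 = 0

0


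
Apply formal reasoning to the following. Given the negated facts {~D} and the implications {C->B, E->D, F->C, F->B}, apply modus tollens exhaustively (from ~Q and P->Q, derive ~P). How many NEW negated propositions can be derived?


Initial negated facts: {~D}
Apply modus tollens to closure:
  ~D and E->D  =>  ~E
Final negated: {~D, ~E}
New negations: {~E}
Count = 1

1


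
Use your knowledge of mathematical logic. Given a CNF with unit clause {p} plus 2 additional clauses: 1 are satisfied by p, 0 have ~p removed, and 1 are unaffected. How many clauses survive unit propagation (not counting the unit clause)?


Satisfied (removed): 1
Shortened (remain): 0
Unchanged (remain): 1
Remaining = 0 + 1 = 1

1


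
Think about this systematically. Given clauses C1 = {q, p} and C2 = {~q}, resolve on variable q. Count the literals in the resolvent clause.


Remove q from C1 and ~q from C2.
C1 remainder: {p}
C2 remainder: {}
Union (resolvent): {p}
Resolvent has 1 literal(s).

1


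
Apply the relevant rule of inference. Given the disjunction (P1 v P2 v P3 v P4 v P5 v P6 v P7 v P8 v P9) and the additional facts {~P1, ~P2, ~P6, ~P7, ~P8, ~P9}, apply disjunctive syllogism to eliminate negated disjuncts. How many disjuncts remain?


Original disjuncts (9): P1, P2, P3, P4, P5, P6, P7, P8, P9
Negated (eliminate): ~P1, ~P2, ~P6, ~P7, ~P8, ~P9
Remaining disjuncts: P3, P4, P5
Count = 9 - 6 = 3

3


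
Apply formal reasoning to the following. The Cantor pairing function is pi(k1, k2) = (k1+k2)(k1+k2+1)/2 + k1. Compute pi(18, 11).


k1 + k2 = 29
(k1+k2)(k1+k2+1)/2 = 29 * 30 / 2 = 435
pi = 435 + 18 = 453

453


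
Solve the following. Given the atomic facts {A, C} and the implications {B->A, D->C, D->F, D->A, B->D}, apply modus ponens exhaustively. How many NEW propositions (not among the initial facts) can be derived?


Initial facts: {A, C}
Apply modus ponens to closure:
  (no implication fires)
Final known: {A, C}
New propositions: {(none)}
Count = 0

0


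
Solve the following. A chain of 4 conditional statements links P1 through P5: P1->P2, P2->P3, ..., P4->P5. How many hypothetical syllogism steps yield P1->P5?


With 4 implications in a chain connecting 5 propositions:
P1->P2, P2->P3, ..., P4->P5
Steps needed = (number of implications) - 1 = 4 - 1 = 3

3


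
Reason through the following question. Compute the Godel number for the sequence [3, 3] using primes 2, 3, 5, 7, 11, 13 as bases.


Encode each element as an exponent of the corresponding prime:
  2^3 = 8
  3^3 = 27
Product = 8 * 27 = 216

216


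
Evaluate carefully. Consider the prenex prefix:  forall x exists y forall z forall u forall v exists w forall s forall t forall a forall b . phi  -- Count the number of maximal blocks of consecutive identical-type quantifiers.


Quantifier-type sequence: A E A A A E A A A A  (A=forall, E=exists)
Group into maximal same-type runs:
  Ax1 | Ex1 | Ax3 | Ex1 | Ax4
Number of blocks = 5

5


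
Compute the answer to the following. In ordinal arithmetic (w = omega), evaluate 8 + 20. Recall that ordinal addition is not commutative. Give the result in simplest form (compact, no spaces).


Compute 8 + 20.
Ordinal + is associative but NOT commutative; for finite n>0, n + w = w but w + n stays w+n.
Both operands finite; ordinal + agrees with natural +: 8 + 20 = 28.
Result = 28

28


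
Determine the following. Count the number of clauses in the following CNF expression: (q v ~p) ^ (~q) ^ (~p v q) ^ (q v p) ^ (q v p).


A CNF formula is a conjunction of clauses.
Clauses are separated by ^.
Counting the conjuncts: 5 clauses.

5


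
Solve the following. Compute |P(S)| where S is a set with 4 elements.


The power set of a set with n elements has 2^n elements.
|P(S)| = 2^4 = 16

16


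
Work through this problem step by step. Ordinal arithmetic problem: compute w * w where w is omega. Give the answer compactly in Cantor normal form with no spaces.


Compute w * w.
Ordinal * is associative and left-distributive over +, but NOT commutative; for finite n>1, n*w = w but w*n stays w*n.
w * w = w^2 by definition.
Result = w^2

w^2


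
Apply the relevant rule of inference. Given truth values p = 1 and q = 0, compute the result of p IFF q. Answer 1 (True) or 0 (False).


p = 1, q = 0
Operation: p IFF q
Evaluate: 1 IFF 0 = 0

0


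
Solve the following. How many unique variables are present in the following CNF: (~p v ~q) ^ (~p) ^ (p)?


Identify each variable that appears in the formula.
Variables found: p, q
Count = 2

2


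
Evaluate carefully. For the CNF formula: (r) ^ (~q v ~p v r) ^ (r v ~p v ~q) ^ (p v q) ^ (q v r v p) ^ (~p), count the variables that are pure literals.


Check each variable for pure literal status:
p: mixed (not pure)
q: mixed (not pure)
r: pure positive
Pure literal count = 1

1


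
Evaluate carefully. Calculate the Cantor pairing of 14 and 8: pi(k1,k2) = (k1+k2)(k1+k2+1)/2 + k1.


k1 + k2 = 22
(k1+k2)(k1+k2+1)/2 = 22 * 23 / 2 = 253
pi = 253 + 14 = 267

267


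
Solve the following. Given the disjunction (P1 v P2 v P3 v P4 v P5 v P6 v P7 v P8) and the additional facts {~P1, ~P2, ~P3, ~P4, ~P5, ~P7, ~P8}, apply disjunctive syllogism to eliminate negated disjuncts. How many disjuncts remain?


Original disjuncts (8): P1, P2, P3, P4, P5, P6, P7, P8
Negated (eliminate): ~P1, ~P2, ~P3, ~P4, ~P5, ~P7, ~P8
Remaining disjuncts: P6
Count = 8 - 7 = 1

1


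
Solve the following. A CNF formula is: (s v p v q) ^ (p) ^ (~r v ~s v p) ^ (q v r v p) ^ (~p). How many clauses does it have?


A CNF formula is a conjunction of clauses.
Clauses are separated by ^.
Counting the conjuncts: 5 clauses.

5


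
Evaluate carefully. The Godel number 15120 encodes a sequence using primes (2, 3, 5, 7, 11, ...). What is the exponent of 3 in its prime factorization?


Factorize 15120 by dividing by 3 repeatedly.
Division steps: 3 divides 15120 exactly 3 time(s).
Exponent of 3 = 3

3


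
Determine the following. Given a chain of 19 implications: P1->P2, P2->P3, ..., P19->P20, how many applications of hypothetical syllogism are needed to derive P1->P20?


With 19 implications in a chain connecting 20 propositions:
P1->P2, P2->P3, ..., P19->P20
Steps needed = (number of implications) - 1 = 19 - 1 = 18

18


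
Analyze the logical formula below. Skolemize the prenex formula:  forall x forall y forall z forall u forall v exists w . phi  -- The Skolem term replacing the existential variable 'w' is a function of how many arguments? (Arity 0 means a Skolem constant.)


Quantifier prefix: forall x forall y forall z forall u forall v exists w
'w' is existentially quantified at position 6.
Universal variables preceding it: x, y, z, u, v
Skolem function arity = 5

5


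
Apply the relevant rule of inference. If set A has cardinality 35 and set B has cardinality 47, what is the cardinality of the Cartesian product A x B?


The Cartesian product A x B contains all ordered pairs (a, b).
|A x B| = |A| * |B| = 35 * 47 = 1645

1645


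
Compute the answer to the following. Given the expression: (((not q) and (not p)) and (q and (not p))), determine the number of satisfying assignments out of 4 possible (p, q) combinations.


Check all 4 assignments:
p=0, q=0: 0
p=0, q=1: 0
p=1, q=0: 0
p=1, q=1: 0
Count of True = 0

0


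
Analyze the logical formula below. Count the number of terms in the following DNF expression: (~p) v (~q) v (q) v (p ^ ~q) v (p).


A DNF formula is a disjunction of terms (conjunctions).
Terms are separated by v.
Counting the disjuncts: 5 terms.

5


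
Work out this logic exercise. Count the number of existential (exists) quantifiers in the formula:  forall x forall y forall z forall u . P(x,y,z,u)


Quantifier prefix: forall x forall y forall z forall u
Mark each quantifier type:
  U U U U
Universal count = 4, Existential count = 0
Asked for existential (exists) quantifiers: 0

0


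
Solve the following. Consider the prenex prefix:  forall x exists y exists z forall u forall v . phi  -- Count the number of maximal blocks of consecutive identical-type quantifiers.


Quantifier-type sequence: A E E A A  (A=forall, E=exists)
Group into maximal same-type runs:
  Ax1 | Ex2 | Ax2
Number of blocks = 3

3


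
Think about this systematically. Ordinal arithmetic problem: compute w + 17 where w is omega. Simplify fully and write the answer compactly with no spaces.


Compute w + 17.
Ordinal + is associative but NOT commutative; for finite n>0, n + w = w but w + n stays w+n.
w + 17 is already in normal form (a successor ordinal beyond w).
Result = w+17

w+17


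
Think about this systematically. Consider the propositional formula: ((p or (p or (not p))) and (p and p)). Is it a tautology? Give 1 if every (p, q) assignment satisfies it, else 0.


Check all 4 assignments:
p=0, q=0: 0
p=0, q=1: 0
p=1, q=0: 1
p=1, q=1: 1
Satisfying count = 2/4.
Tautology iff count = 4: no.

0


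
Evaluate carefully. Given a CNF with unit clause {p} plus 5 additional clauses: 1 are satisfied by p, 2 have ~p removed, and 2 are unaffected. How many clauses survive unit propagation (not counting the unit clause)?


Satisfied (removed): 1
Shortened (remain): 2
Unchanged (remain): 2
Remaining = 2 + 2 = 4

4


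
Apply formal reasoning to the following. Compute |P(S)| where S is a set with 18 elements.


The power set of a set with n elements has 2^n elements.
|P(S)| = 2^18 = 262144

262144


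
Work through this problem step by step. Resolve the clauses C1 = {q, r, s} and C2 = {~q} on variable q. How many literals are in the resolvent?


Remove q from C1 and ~q from C2.
C1 remainder: {r, s}
C2 remainder: {}
Union (resolvent): {r, s}
Resolvent has 2 literal(s).

2


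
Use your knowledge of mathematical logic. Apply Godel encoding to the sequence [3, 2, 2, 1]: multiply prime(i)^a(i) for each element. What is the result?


Encode each element as an exponent of the corresponding prime:
  2^3 = 8
  3^2 = 9
  5^2 = 25
  7^1 = 7
Product = 8 * 9 * 25 * 7 = 12600

12600


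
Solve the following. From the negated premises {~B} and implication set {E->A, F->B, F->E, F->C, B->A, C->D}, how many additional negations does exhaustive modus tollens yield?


Initial negated facts: {~B}
Apply modus tollens to closure:
  ~B and F->B  =>  ~F
Final negated: {~B, ~F}
New negations: {~F}
Count = 1

1


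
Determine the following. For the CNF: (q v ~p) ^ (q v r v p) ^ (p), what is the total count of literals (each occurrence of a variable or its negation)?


Counting literals in each clause:
Clause 1: 2 literal(s)
Clause 2: 3 literal(s)
Clause 3: 1 literal(s)
Total = 6

6


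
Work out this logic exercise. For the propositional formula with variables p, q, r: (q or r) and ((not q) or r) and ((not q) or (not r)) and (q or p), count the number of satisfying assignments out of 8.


Evaluate all 8 assignments for p, q, r:
p=0, q=0, r=0: 0
p=0, q=0, r=1: 0
p=0, q=1, r=0: 0
p=0, q=1, r=1: 0
p=1, q=0, r=0: 0
p=1, q=0, r=1: 1
p=1, q=1, r=0: 0
p=1, q=1, r=1: 0
Satisfying count = 1

1


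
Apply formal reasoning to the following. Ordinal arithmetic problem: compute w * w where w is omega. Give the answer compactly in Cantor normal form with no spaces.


Compute w * w.
Ordinal * is associative and left-distributive over +, but NOT commutative; for finite n>1, n*w = w but w*n stays w*n.
w * w = w^2 by definition.
Result = w^2

w^2


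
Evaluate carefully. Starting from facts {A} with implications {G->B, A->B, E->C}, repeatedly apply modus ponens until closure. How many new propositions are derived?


Initial facts: {A}
Apply modus ponens to closure:
  A and A->B  =>  B
Final known: {A, B}
New propositions: {B}
Count = 1

1


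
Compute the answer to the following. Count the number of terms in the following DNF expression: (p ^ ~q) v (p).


A DNF formula is a disjunction of terms (conjunctions).
Terms are separated by v.
Counting the disjuncts: 2 terms.

2


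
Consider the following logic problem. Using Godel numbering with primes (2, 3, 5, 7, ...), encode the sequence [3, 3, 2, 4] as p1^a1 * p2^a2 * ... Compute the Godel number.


Encode each element as an exponent of the corresponding prime:
  2^3 = 8
  3^3 = 27
  5^2 = 25
  7^4 = 2401
Product = 8 * 27 * 25 * 2401 = 12965400

12965400


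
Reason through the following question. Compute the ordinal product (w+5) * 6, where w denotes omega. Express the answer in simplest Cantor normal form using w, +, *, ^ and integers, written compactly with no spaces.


Compute (w+5) * 6.
Ordinal * is associative and left-distributive over +, but NOT commutative; for finite n>1, n*w = w but w*n stays w*n.
(w+5) * 6 = (w+5) repeated 6 times. Each intermediate +5 is absorbed by the following w; only the last survives: w*6+5.
Result = w*6+5

w*6+5


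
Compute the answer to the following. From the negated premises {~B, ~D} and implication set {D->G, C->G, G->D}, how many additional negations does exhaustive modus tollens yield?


Initial negated facts: {~B, ~D}
Apply modus tollens to closure:
  ~D and G->D  =>  ~G
  ~G and C->G  =>  ~C
Final negated: {~B, ~C, ~D, ~G}
New negations: {~C, ~G}
Count = 2

2


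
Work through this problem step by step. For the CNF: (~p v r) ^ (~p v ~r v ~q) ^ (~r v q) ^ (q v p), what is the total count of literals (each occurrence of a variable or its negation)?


Counting literals in each clause:
Clause 1: 2 literal(s)
Clause 2: 3 literal(s)
Clause 3: 2 literal(s)
Clause 4: 2 literal(s)
Total = 9

9
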